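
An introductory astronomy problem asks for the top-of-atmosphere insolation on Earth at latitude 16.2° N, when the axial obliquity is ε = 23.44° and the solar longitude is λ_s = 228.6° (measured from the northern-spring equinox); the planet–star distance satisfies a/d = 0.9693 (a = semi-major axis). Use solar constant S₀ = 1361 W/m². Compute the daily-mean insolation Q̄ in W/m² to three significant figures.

Solar declination: sin δ = sin ε · sin λ_s = sin 23.44° × sin 228.6° = -0.29839, so δ = -17.361°.
cos H₀ = −tan(+16.2°) tan(-17.361°) = 0.0908, H₀ = 1.4798 rad.
Bracket: H₀ sin φ sin δ + cos φ cos δ sin H₀ = 1.4798×0.27899×-0.29839 + 0.96029×0.95445×0.99587 = -0.123190 + 0.912763 = 0.789573.
Inverse-square distance factor (a/d)² = 0.9693² = 0.939542.
Q̄ = (S₀/π) × 0.939542 × [bracket] = (1361/π) × 0.939542 × 0.789573 = 321.4 W/m².

Q̄ ≈ 321 W/m²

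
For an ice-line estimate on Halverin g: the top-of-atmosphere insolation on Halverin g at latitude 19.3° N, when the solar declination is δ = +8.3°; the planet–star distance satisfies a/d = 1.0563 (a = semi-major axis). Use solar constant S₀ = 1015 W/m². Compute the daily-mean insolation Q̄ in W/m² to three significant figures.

Q̄ ≈ 364 W/m²

cos H₀ = −tan(+19.3°) tan(+8.300°) = -0.0511, H₀ = 1.6219 rad.
Bracket: H₀ sin φ sin δ + cos φ cos δ sin H₀ = 1.6219×0.33051×0.14436 + 0.94380×0.98953×0.99869 = 0.077385 + 0.932695 = 1.010080.
Inverse-square distance factor (a/d)² = 1.0563² = 1.115770.
Q̄ = (S₀/π) × 1.115770 × [bracket] = (1015/π) × 1.115770 × 1.010080 = 364.1 W/m².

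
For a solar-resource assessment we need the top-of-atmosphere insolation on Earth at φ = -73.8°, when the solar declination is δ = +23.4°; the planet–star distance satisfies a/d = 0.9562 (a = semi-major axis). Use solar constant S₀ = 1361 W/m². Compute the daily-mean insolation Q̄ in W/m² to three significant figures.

cos H₀ = −tan(-73.8°) tan(+23.400°) = 1.4895 ≥ 1 ⇒ polar night, H₀ = 0 and Q̄ = 0.
Inverse-square distance factor (a/d)² = 0.9562² = 0.914318.

Q̄ ≈ 0.00 W/m²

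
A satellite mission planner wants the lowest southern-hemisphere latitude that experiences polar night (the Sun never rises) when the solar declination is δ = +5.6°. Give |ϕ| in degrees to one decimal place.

|ϕ| = 84.4°

Polar night requires cos h₀ = −tan ϕ tan δ ≥ 1, i.e. tan ϕ tan δ ≤ −1.
The boundary is |tan ϕ| · |tan δ| = 1, so |ϕ| = 90° − |δ| = 90° − 5.6° = 84.4° in the southern hemisphere.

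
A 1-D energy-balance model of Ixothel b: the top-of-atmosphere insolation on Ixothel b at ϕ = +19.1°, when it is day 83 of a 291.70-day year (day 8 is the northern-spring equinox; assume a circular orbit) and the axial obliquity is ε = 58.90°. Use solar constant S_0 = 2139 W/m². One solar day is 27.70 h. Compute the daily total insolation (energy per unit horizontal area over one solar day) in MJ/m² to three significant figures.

68.7 MJ/m²

Solar longitude: L_s = 360° × (83 − 8)/291.70 = 92.561°.
sin δ = sin 58.90° × sin 92.561° = 0.85541, so δ = +58.805°.
cos h₀ = −tan(+19.1°) tan(+58.805°) = -0.5719, h₀ = 2.1796 rad.
Bracket: h₀ sin ϕ sin δ + cos ϕ cos δ sin h₀ = 2.1796×0.32722×0.85541 + 0.94495×0.51795×0.82033 = 0.610086 + 0.401500 = 1.011586.
Q̄ = (S_0/π) × [bracket] = (2139/π) × 1.011586 = 688.75 W/m².
Daily total = Q̄ × 27.70 h × 3600 s/h = 688.75 × 27.70 × 3600 / 10⁶ = 68.68 MJ/m².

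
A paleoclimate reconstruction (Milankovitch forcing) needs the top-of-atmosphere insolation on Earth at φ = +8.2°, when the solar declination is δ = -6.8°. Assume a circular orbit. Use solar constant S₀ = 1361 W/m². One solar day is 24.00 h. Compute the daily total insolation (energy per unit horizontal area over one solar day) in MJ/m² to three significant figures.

cos H₀ = −tan(+8.2°) tan(-6.800°) = 0.0172, H₀ = 1.5536 rad.
Bracket: H₀ sin φ sin δ + cos φ cos δ sin H₀ = 1.5536×0.14263×-0.11840 + 0.98978×0.99297×0.99985 = -0.026236 + 0.982674 = 0.956438.
Q̄ = (S₀/π) × [bracket] = (1361/π) × 0.956438 = 414.35 W/m².
Daily total = Q̄ × 24.00 h × 3600 s/h = 414.35 × 24.00 × 3600 / 10⁶ = 35.80 MJ/m².

35.8 MJ/m²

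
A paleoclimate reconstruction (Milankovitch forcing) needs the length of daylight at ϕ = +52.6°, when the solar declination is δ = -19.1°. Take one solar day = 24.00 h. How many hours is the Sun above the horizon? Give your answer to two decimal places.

cos h₀ = −tan ϕ · tan δ = −tan(+52.6°) × tan(-19.100°) = 0.4529, so h₀ = 1.1008 rad = 63.07°.
Daylight = 2h₀/(2π) × 24.00 h = (1.1008/π) × 24.00 = 8.41 h.

8.41 h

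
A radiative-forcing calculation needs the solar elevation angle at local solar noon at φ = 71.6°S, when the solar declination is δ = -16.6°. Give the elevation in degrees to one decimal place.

At local noon the hour angle is zero, so the zenith angle equals |φ − δ| = |-71.6° − (-16.600°)| = 55.000°.
Elevation = 90° − 55.000° = 35.0°.

35.0°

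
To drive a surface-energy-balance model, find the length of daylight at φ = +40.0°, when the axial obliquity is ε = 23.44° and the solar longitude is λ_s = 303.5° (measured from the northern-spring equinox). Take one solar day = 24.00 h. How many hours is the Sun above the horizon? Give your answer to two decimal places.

9.71 h

Solar declination: sin δ = sin ε · sin λ_s = sin 23.44° × sin 303.5° = -0.33171, so δ = -19.373°.
cos H₀ = −tan φ · tan δ = −tan(+40.0°) × tan(-19.373°) = 0.2950, so H₀ = 1.2713 rad = 72.84°.
Daylight = 2H₀/(2π) × 24.00 h = (1.2713/π) × 24.00 = 9.71 h.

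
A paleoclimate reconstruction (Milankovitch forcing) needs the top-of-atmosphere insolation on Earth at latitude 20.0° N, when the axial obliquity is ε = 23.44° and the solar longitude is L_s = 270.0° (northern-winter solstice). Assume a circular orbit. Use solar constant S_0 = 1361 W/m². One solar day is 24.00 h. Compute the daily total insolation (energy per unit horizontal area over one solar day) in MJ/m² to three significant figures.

Solar declination: sin δ = sin ε · sin L_s = sin 23.44° × sin 270.0° = -0.39779, so δ = -23.440°.
cos h₀ = −tan(+20.0°) tan(-23.440°) = 0.1578, h₀ = 1.4123 rad.
Bracket: h₀ sin ϕ sin δ + cos ϕ cos δ sin h₀ = 1.4123×0.34202×-0.39779 + 0.93969×0.91748×0.98747 = -0.192146 + 0.851344 = 0.659198.
Q̄ = (S_0/π) × [bracket] = (1361/π) × 0.659198 = 285.58 W/m².
Daily total = Q̄ × 24.00 h × 3600 s/h = 285.58 × 24.00 × 3600 / 10⁶ = 24.67 MJ/m².

24.7 MJ/m²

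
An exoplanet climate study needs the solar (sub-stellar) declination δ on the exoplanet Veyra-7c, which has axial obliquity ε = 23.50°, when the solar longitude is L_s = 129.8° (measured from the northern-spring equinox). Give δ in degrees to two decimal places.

δ = +17.84°

sin δ = sin ε · sin L_s = sin 23.50° × sin 129.8° = 0.306352.
δ = arcsin(0.306352) = +17.84°.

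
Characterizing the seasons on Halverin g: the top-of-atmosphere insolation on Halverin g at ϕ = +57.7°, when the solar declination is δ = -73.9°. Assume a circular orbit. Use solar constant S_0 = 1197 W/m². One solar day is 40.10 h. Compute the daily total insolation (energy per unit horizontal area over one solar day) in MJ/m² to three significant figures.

0.00 MJ/m²

cos h₀ = −tan(+57.7°) tan(-73.900°) = 5.4804 ≥ 1 ⇒ polar night, h₀ = 0 and Q̄ = 0.
Daily total = Q̄ × 40.10 h × 3600 s/h = 0.00 MJ/m².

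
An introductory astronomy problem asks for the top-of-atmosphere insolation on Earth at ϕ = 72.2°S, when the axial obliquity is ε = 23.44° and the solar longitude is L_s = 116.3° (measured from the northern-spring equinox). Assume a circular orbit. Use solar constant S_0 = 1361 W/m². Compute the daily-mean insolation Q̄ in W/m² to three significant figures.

Solar declination: sin δ = sin ε · sin L_s = sin 23.44° × sin 116.3° = 0.35661, so δ = +20.892°.
cos h₀ = −tan(-72.2°) tan(+20.892°) = 1.1889 ≥ 1 ⇒ polar night, h₀ = 0 and Q̄ = 0.

Q̄ ≈ 0.00 W/m²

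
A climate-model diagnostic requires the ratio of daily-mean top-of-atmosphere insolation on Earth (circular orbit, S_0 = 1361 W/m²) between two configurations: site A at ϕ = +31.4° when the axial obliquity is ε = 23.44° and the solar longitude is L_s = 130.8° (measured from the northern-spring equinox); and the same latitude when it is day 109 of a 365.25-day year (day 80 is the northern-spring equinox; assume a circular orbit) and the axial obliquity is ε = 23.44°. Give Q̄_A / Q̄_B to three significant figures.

Q̄_A / Q̄_B ≈ 1.08

— Configuration A (ϕ=+31.4°):
Solar declination: sin δ = sin ε · sin L_s = sin 23.44° × sin 130.8° = 0.30112, so δ = +17.525°.
cos h₀ = −tan(+31.4°) tan(+17.525°) = -0.1928, h₀ = 1.7648 rad.
Bracket: h₀ sin ϕ sin δ + cos ϕ cos δ sin h₀ = 1.7648×0.52101×0.30112 + 0.85355×0.95359×0.98125 = 0.276873 + 0.798675 = 1.075548.
Q̄ = (S_0/π) × [bracket] = (1361/π) × 1.075548 = 465.95 W/m².
— Configuration B (ϕ=+31.4°):
Solar longitude: L_s = 360° × (109 − 80)/365.25 = 28.583°.
sin δ = sin 23.44° × sin 28.583° = 0.19032, so δ = +10.971°.
cos h₀ = −tan(+31.4°) tan(+10.971°) = -0.1183, h₀ = 1.6894 rad.
Bracket: h₀ sin ϕ sin δ + cos ϕ cos δ sin h₀ = 1.6894×0.52101×0.19032 + 0.85355×0.98172×0.99297 = 0.167519 + 0.832056 = 0.999575.
Q̄ = (S_0/π) × [bracket] = (1361/π) × 0.999575 = 433.04 W/m².
Ratio Q̄_A / Q̄_B = 465.95 / 433.04 = 1.076.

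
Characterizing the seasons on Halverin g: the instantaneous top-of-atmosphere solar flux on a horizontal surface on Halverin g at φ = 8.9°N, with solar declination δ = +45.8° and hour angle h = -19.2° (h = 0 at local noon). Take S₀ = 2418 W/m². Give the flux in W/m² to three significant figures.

cos θ_z = sin φ sin δ + cos φ cos δ cos h = 0.110914 + 0.650459 = 0.761373.
Flux = S₀ · cos θ_z = 2418 × 0.761373 = 1841 W/m².

1.84e+03 W/m²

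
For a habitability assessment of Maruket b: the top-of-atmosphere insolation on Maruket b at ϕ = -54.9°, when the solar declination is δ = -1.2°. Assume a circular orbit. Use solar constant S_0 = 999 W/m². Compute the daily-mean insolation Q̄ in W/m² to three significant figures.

cos h₀ = −tan(-54.9°) tan(-1.200°) = -0.0298, h₀ = 1.6006 rad.
Bracket: h₀ sin ϕ sin δ + cos ϕ cos δ sin h₀ = 1.6006×-0.81815×-0.02094 + 0.57501×0.99978×0.99956 = 0.027422 + 0.574631 = 0.602053.
Q̄ = (S_0/π) × [bracket] = (999/π) × 0.602053 = 191.4 W/m².

Q̄ ≈ 191 W/m²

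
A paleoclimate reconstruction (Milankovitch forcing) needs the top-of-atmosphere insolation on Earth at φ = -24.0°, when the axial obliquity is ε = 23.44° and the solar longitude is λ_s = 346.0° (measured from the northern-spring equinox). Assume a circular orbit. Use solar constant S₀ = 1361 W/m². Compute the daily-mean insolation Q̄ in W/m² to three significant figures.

Solar declination: sin δ = sin ε · sin λ_s = sin 23.44° × sin 346.0° = -0.09623, so δ = -5.522°.
cos H₀ = −tan(-24.0°) tan(-5.522°) = -0.0430, H₀ = 1.6139 rad.
Bracket: H₀ sin φ sin δ + cos φ cos δ sin H₀ = 1.6139×-0.40674×-0.09623 + 0.91355×0.99536×0.99907 = 0.063169 + 0.908465 = 0.971634.
Q̄ = (S₀/π) × [bracket] = (1361/π) × 0.971634 = 420.9 W/m².

Q̄ ≈ 421 W/m²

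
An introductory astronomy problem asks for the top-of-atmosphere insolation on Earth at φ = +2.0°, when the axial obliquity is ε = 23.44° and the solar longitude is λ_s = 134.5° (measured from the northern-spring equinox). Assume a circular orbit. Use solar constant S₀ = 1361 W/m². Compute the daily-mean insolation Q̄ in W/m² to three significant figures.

Q̄ ≈ 422 W/m²

Solar declination: sin δ = sin ε · sin λ_s = sin 23.44° × sin 134.5° = 0.28372, so δ = +16.483°.
cos H₀ = −tan(+2.0°) tan(+16.483°) = -0.0103, H₀ = 1.5811 rad.
Bracket: H₀ sin φ sin δ + cos φ cos δ sin H₀ = 1.5811×0.03490×0.28372 + 0.99939×0.95891×0.99995 = 0.015656 + 0.958277 = 0.973933.
Q̄ = (S₀/π) × [bracket] = (1361/π) × 0.973933 = 421.9 W/m².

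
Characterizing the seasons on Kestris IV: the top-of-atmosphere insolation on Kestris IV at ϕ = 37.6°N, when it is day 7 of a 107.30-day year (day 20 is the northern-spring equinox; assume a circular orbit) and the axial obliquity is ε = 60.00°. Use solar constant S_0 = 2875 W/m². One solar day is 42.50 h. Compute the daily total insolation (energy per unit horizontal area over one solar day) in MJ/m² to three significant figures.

Solar longitude: L_s = 360° × (7 − 20)/107.30 = -43.616°, i.e. -43.616° + 360° = 316.384°.
sin δ = sin 60.00° × sin 316.384° = -0.59740, so δ = -36.684°.
cos h₀ = −tan(+37.6°) tan(-36.684°) = 0.5737, h₀ = 0.9598 rad.
Bracket: h₀ sin ϕ sin δ + cos ϕ cos δ sin h₀ = 0.9598×0.61015×-0.59740 + 0.79229×0.80194×0.81907 = -0.349851 + 0.520412 = 0.170561.
Q̄ = (S_0/π) × [bracket] = (2875/π) × 0.170561 = 156.09 W/m².
Daily total = Q̄ × 42.50 h × 3600 s/h = 156.09 × 42.50 × 3600 / 10⁶ = 23.88 MJ/m².

23.9 MJ/m²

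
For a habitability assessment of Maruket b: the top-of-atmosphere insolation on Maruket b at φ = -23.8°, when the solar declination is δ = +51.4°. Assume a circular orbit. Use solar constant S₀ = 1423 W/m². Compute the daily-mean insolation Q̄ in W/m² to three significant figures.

Q̄ ≈ 74.7 W/m²

cos H₀ = −tan(-23.8°) tan(+51.400°) = 0.5525, H₀ = 0.9854 rad.
Bracket: H₀ sin φ sin δ + cos φ cos δ sin H₀ = 0.9854×-0.40355×0.78152 + 0.91496×0.62388×0.83351 = -0.310778 + 0.475789 = 0.165011.
Q̄ = (S₀/π) × [bracket] = (1423/π) × 0.165011 = 74.74 W/m².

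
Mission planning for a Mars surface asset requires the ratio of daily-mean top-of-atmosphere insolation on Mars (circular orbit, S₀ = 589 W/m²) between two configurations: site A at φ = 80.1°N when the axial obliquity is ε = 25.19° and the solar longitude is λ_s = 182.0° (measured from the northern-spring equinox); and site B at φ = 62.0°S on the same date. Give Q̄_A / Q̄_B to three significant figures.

Q̄_A / Q̄_B ≈ 0.305

— Configuration A (φ=+80.1°):
Solar declination: sin δ = sin ε · sin λ_s = sin 25.19° × sin 182.0° = -0.01485, so δ = -0.851°.
cos H₀ = −tan(+80.1°) tan(-0.851°) = 0.0851, H₀ = 1.4856 rad.
Bracket: H₀ sin φ sin δ + cos φ cos δ sin H₀ = 1.4856×0.98511×-0.01485 + 0.17193×0.99989×0.99637 = -0.021733 + 0.171287 = 0.149554.
Q̄ = (S₀/π) × [bracket] = (589/π) × 0.149554 = 28.039 W/m².
— Configuration B (φ=-62.0°):
cos H₀ = −tan(-62.0°) tan(-0.851°) = -0.0279, H₀ = 1.5987 rad.
Bracket: H₀ sin φ sin δ + cos φ cos δ sin H₀ = 1.5987×-0.88295×-0.01485 + 0.46947×0.99989×0.99961 = 0.020962 + 0.469235 = 0.490197.
Q̄ = (S₀/π) × [bracket] = (589/π) × 0.490197 = 91.904 W/m².
Ratio Q̄_A / Q̄_B = 28.039 / 91.904 = 0.3051.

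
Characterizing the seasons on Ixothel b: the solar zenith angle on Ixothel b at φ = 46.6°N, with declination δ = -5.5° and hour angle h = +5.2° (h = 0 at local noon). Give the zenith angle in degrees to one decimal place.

cos θ_z = sin φ sin δ + cos φ cos δ cos h = -0.069639 + 0.681110 = 0.611471.
θ_z = arccos(0.611471) = 52.3°.

θ_z = 52.3°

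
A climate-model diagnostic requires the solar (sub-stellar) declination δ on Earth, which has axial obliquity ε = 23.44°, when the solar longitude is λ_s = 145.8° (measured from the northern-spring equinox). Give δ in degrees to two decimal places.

δ = +12.92°

sin δ = sin ε · sin λ_s = sin 23.44° × sin 145.8° = 0.223590.
δ = arcsin(0.223590) = +12.92°.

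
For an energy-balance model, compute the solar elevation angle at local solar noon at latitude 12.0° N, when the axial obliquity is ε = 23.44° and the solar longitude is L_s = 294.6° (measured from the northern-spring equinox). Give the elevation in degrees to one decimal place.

Solar declination: sin δ = sin ε · sin L_s = sin 23.44° × sin 294.6° = -0.36168, so δ = -21.204°.
At local noon the hour angle is zero, so the zenith angle equals |ϕ − δ| = |+12.0° − (-21.204°)| = 33.204°.
Elevation = 90° − 33.204° = 56.8°.

56.8°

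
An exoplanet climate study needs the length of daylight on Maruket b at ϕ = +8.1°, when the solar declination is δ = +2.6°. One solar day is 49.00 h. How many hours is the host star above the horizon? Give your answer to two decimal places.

cos h₀ = −tan ϕ · tan δ = −tan(+8.1°) × tan(+2.600°) = -0.0065, so h₀ = 1.5773 rad = 90.37°.
Daylight = 2h₀/(2π) × 49.00 h = (1.5773/π) × 49.00 = 24.60 h.

24.60 h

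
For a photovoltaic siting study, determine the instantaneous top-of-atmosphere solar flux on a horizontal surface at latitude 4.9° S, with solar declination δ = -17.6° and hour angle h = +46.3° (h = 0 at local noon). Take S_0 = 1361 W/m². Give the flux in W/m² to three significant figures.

928 W/m²

cos θ_z = sin ϕ sin δ + cos ϕ cos δ cos h = 0.025828 + 0.656136 = 0.681964.
Flux = S_0 · cos θ_z = 1361 × 0.681964 = 928.2 W/m².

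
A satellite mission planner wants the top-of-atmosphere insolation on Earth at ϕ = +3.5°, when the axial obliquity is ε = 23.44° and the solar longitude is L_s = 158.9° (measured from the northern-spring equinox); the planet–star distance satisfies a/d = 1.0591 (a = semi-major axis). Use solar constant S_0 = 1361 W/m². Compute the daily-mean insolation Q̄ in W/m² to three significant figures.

Q̄ ≈ 487 W/m²

Solar declination: sin δ = sin ε · sin L_s = sin 23.44° × sin 158.9° = 0.14320, so δ = +8.233°.
cos h₀ = −tan(+3.5°) tan(+8.233°) = -0.0088, h₀ = 1.5796 rad.
Bracket: h₀ sin ϕ sin δ + cos ϕ cos δ sin h₀ = 1.5796×0.06105×0.14320 + 0.99813×0.98969×0.99996 = 0.013809 + 0.987800 = 1.001609.
Inverse-square distance factor (a/d)² = 1.0591² = 1.121693.
Q̄ = (S_0/π) × 1.121693 × [bracket] = (1361/π) × 1.121693 × 1.001609 = 486.7 W/m².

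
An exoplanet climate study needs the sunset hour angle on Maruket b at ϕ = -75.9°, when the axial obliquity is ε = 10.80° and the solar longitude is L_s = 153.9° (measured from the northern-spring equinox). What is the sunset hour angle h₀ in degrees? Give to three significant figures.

h₀ = 70.8°

Solar declination: sin δ = sin ε · sin L_s = sin 10.80° × sin 153.9° = 0.08244, so δ = +4.729°.
cos h₀ = −tan ϕ · tan δ = −tan(-75.9°) × tan(+4.729°) = 0.3293, so h₀ = 1.2352 rad = 70.77°.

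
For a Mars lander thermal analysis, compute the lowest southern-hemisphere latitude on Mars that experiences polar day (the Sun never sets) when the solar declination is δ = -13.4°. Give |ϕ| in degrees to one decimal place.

|ϕ| = 76.6°

Polar day requires cos h₀ = −tan ϕ tan δ ≤ −1, i.e. tan ϕ tan δ ≥ 1.
The boundary is |tan ϕ| · |tan δ| = 1, so |ϕ| = 90° − |δ| = 90° − 13.4° = 76.6° in the southern hemisphere.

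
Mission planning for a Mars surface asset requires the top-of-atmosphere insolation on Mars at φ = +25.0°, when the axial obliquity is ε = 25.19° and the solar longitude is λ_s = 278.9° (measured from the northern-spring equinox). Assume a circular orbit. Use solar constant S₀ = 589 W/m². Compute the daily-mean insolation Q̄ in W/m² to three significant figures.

Solar declination: sin δ = sin ε · sin λ_s = sin 25.19° × sin 278.9° = -0.42050, so δ = -24.866°.
cos H₀ = −tan(+25.0°) tan(-24.866°) = 0.2161, H₀ = 1.3530 rad.
Bracket: H₀ sin φ sin δ + cos φ cos δ sin H₀ = 1.3530×0.42262×-0.42050 + 0.90631×0.90729×0.97637 = -0.240444 + 0.802855 = 0.562411.
Q̄ = (S₀/π) × [bracket] = (589/π) × 0.562411 = 105.4 W/m².

Q̄ ≈ 105 W/m²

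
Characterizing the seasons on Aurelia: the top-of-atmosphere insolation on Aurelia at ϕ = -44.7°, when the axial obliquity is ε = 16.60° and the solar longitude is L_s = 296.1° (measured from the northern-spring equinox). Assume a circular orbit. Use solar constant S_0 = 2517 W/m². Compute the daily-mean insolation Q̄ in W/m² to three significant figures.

Q̄ ≈ 797 W/m²

Solar declination: sin δ = sin ε · sin L_s = sin 16.60° × sin 296.1° = -0.25656, so δ = -14.866°.
cos h₀ = −tan(-44.7°) tan(-14.866°) = -0.2627, h₀ = 1.8366 rad.
Bracket: h₀ sin ϕ sin δ + cos ϕ cos δ sin h₀ = 1.8366×-0.70339×-0.25656 + 0.71080×0.96653×0.96488 = 0.331436 + 0.662882 = 0.994318.
Q̄ = (S_0/π) × [bracket] = (2517/π) × 0.994318 = 796.6 W/m².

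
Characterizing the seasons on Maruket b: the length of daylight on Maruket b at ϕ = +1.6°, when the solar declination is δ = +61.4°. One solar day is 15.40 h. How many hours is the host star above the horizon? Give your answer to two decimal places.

7.95 h

cos h₀ = −tan ϕ · tan δ = −tan(+1.6°) × tan(+61.400°) = -0.0512, so h₀ = 1.6221 rad = 92.94°.
Daylight = 2h₀/(2π) × 15.40 h = (1.6221/π) × 15.40 = 7.95 h.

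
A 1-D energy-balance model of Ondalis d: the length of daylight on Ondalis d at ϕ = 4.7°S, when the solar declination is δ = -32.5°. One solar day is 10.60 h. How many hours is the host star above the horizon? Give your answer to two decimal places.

cos h₀ = −tan ϕ · tan δ = −tan(-4.7°) × tan(-32.500°) = -0.0524, so h₀ = 1.6232 rad = 93.00°.
Daylight = 2h₀/(2π) × 10.60 h = (1.6232/π) × 10.60 = 5.48 h.

5.48 h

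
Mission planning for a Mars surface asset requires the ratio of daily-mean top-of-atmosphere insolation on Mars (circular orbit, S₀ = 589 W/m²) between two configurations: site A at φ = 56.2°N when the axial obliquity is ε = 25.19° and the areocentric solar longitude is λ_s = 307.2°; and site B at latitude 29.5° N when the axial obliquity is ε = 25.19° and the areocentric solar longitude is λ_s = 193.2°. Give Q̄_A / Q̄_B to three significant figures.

Q̄_A / Q̄_B ≈ 0.200

— Configuration A (φ=+56.2°):
sin δ = sin 25.19° × sin 307.2° = -0.33902, so δ = -19.817°.
cos H₀ = −tan(+56.2°) tan(-19.817°) = 0.5383, H₀ = 1.0024 rad.
Bracket: H₀ sin φ sin δ + cos φ cos δ sin H₀ = 1.0024×0.83098×-0.33902 + 0.55630×0.94078×0.84275 = -0.282395 + 0.441058 = 0.158663.
Q̄ = (S₀/π) × [bracket] = (589/π) × 0.158663 = 29.747 W/m².
— Configuration B (φ=+29.5°):
sin δ = sin 25.19° × sin 193.2° = -0.09719, so δ = -5.577°.
cos H₀ = −tan(+29.5°) tan(-5.577°) = 0.0552, H₀ = 1.5155 rad.
Bracket: H₀ sin φ sin δ + cos φ cos δ sin H₀ = 1.5155×0.49242×-0.09719 + 0.87036×0.99527×0.99847 = -0.072529 + 0.864918 = 0.792389.
Q̄ = (S₀/π) × [bracket] = (589/π) × 0.792389 = 148.56 W/m².
Ratio Q̄_A / Q̄_B = 29.747 / 148.56 = 0.2002.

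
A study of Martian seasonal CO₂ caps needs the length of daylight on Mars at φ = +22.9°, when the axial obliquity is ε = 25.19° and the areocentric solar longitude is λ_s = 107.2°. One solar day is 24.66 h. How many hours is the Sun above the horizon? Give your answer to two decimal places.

13.81 h

sin δ = sin 25.19° × sin 107.2° = 0.40659, so δ = +23.991°.
cos H₀ = −tan φ · tan δ = −tan(+22.9°) × tan(+23.991°) = -0.1880, so H₀ = 1.7599 rad = 100.84°.
Daylight = 2H₀/(2π) × 24.66 h = (1.7599/π) × 24.66 = 13.81 h.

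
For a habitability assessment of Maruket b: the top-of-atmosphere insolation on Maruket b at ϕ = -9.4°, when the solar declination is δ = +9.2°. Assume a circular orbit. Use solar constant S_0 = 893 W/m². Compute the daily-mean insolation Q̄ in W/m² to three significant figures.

cos h₀ = −tan(-9.4°) tan(+9.200°) = 0.0268, h₀ = 1.5440 rad.
Bracket: h₀ sin ϕ sin δ + cos ϕ cos δ sin h₀ = 1.5440×-0.16333×0.15988 + 0.98657×0.98714×0.99964 = -0.040319 + 0.973532 = 0.933213.
Q̄ = (S_0/π) × [bracket] = (893/π) × 0.933213 = 265.3 W/m².

Q̄ ≈ 265 W/m²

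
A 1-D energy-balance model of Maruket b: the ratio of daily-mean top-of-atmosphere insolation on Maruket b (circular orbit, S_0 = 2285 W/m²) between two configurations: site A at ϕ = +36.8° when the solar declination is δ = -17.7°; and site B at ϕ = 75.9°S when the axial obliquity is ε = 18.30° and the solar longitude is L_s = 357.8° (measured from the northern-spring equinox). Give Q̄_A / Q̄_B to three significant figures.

— Configuration A (ϕ=+36.8°):
cos h₀ = −tan(+36.8°) tan(-17.700°) = 0.2387, h₀ = 1.3297 rad.
Bracket: h₀ sin ϕ sin δ + cos ϕ cos δ sin h₀ = 1.3297×0.59902×-0.30403 + 0.80073×0.95266×0.97108 = -0.242165 + 0.740763 = 0.498598.
Q̄ = (S_0/π) × [bracket] = (2285/π) × 0.498598 = 362.65 W/m².
— Configuration B (ϕ=-75.9°):
Solar declination: sin δ = sin ε · sin L_s = sin 18.30° × sin 357.8° = -0.01205, so δ = -0.691°.
cos h₀ = −tan(-75.9°) tan(-0.691°) = -0.0480, h₀ = 1.6188 rad.
Bracket: h₀ sin ϕ sin δ + cos ϕ cos δ sin h₀ = 1.6188×-0.96987×-0.01205 + 0.24362×0.99993×0.99885 = 0.018919 + 0.243323 = 0.262242.
Q̄ = (S_0/π) × [bracket] = (2285/π) × 0.262242 = 190.74 W/m².
Ratio Q̄_A / Q̄_B = 362.65 / 190.74 = 1.901.

Q̄_A / Q̄_B ≈ 1.90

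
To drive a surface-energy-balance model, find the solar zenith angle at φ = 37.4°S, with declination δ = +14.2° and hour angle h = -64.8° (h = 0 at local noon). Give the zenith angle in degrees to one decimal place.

θ_z = 79.7°

cos θ_z = sin φ sin δ + cos φ cos δ cos h = -0.148994 + 0.327910 = 0.178916.
θ_z = arccos(0.178916) = 79.7°.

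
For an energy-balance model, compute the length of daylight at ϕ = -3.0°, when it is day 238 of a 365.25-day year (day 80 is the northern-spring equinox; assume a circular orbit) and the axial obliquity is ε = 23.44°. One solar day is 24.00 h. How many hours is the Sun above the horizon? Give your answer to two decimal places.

Solar longitude: L_s = 360° × (238 − 80)/365.25 = 155.729°.
sin δ = sin 23.44° × sin 155.729° = 0.16351, so δ = +9.411°.
cos h₀ = −tan ϕ · tan δ = −tan(-3.0°) × tan(+9.411°) = 0.0087, so h₀ = 1.5621 rad = 89.50°.
Daylight = 2h₀/(2π) × 24.00 h = (1.5621/π) × 24.00 = 11.93 h.

11.93 h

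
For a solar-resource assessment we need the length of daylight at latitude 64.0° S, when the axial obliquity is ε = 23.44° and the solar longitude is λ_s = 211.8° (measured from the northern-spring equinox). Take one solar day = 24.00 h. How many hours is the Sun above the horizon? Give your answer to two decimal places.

15.48 h

Solar declination: sin δ = sin ε · sin λ_s = sin 23.44° × sin 211.8° = -0.20962, so δ = -12.100°.
cos H₀ = −tan φ · tan δ = −tan(-64.0°) × tan(-12.100°) = -0.4395, so H₀ = 2.0259 rad = 116.07°.
Daylight = 2H₀/(2π) × 24.00 h = (2.0259/π) × 24.00 = 15.48 h.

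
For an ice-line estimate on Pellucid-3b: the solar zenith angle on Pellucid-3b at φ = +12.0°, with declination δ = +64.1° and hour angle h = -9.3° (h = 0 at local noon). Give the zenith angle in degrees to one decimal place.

cos θ_z = sin φ sin δ + cos φ cos δ cos h = 0.187029 + 0.421641 = 0.608670.
θ_z = arccos(0.608670) = 52.5°.

θ_z = 52.5°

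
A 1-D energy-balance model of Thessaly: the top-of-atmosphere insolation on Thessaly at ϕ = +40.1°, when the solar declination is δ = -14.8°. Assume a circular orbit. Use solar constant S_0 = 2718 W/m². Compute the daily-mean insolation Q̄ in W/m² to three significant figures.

cos h₀ = −tan(+40.1°) tan(-14.800°) = 0.2225, h₀ = 1.3464 rad.
Bracket: h₀ sin ϕ sin δ + cos ϕ cos δ sin h₀ = 1.3464×0.64412×-0.25545 + 0.76492×0.96682×0.97494 = -0.221537 + 0.721007 = 0.499470.
Q̄ = (S_0/π) × [bracket] = (2718/π) × 0.499470 = 432.1 W/m².

Q̄ ≈ 432 W/m²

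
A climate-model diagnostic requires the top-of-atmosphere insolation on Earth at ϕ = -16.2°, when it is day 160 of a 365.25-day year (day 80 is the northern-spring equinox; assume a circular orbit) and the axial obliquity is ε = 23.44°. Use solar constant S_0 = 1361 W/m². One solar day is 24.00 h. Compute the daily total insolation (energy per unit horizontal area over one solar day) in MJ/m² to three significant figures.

26.9 MJ/m²

Solar longitude: L_s = 360° × (160 − 80)/365.25 = 78.850°.
sin δ = sin 23.44° × sin 78.850° = 0.39028, so δ = +22.972°.
cos h₀ = −tan(-16.2°) tan(+22.972°) = 0.1232, h₀ = 1.4473 rad.
Bracket: h₀ sin ϕ sin δ + cos ϕ cos δ sin h₀ = 1.4473×-0.27899×0.39028 + 0.96029×0.92070×0.99239 = -0.157588 + 0.877411 = 0.719823.
Q̄ = (S_0/π) × [bracket] = (1361/π) × 0.719823 = 311.84 W/m².
Daily total = Q̄ × 24.00 h × 3600 s/h = 311.84 × 24.00 × 3600 / 10⁶ = 26.94 MJ/m².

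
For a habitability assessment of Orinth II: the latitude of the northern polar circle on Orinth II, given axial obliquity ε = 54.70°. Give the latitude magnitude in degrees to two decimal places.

35.30°

The polar circle is the lowest latitude that experiences at least one full rotation of continuous daylight at the northern-summer solstice; it lies at |φ| = 90° − ε = 90° − 54.70° = 35.30°.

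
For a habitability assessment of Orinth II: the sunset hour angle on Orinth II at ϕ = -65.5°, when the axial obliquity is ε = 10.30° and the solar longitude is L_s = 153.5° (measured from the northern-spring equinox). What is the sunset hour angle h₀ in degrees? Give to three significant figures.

Solar declination: sin δ = sin ε · sin L_s = sin 10.30° × sin 153.5° = 0.07978, so δ = +4.576°.
cos h₀ = −tan ϕ · tan δ = −tan(-65.5°) × tan(+4.576°) = 0.1756, so h₀ = 1.3943 rad = 79.89°.

h₀ = 79.9°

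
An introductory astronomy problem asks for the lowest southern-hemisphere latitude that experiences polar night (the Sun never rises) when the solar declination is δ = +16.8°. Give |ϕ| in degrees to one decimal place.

|ϕ| = 73.2°

Polar night requires cos h₀ = −tan ϕ tan δ ≥ 1, i.e. tan ϕ tan δ ≤ −1.
The boundary is |tan ϕ| · |tan δ| = 1, so |ϕ| = 90° − |δ| = 90° − 16.8° = 73.2° in the southern hemisphere.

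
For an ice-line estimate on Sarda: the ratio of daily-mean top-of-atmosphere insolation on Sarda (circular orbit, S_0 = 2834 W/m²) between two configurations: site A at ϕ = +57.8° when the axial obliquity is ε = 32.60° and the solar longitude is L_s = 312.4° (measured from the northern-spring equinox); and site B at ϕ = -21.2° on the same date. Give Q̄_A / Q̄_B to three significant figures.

— Configuration A (ϕ=+57.8°):
Solar declination: sin δ = sin ε · sin L_s = sin 32.60° × sin 312.4° = -0.39786, so δ = -23.444°.
cos h₀ = −tan(+57.8°) tan(-23.444°) = 0.6886, h₀ = 0.8112 rad.
Bracket: h₀ sin ϕ sin δ + cos ϕ cos δ sin h₀ = 0.8112×0.84619×-0.39786 + 0.53288×0.91745×0.72511 = -0.273103 + 0.354500 = 0.081397.
Q̄ = (S_0/π) × [bracket] = (2834/π) × 0.081397 = 73.427 W/m².
— Configuration B (ϕ=-21.2°):
cos h₀ = −tan(-21.2°) tan(-23.444°) = -0.1682, h₀ = 1.7398 rad.
Bracket: h₀ sin ϕ sin δ + cos ϕ cos δ sin h₀ = 1.7398×-0.36162×-0.39786 + 0.93232×0.91745×0.98575 = 0.250312 + 0.843168 = 1.093480.
Q̄ = (S_0/π) × [bracket] = (2834/π) × 1.093480 = 986.42 W/m².
Ratio Q̄_A / Q̄_B = 73.427 / 986.42 = 0.07444.

Q̄_A / Q̄_B ≈ 0.0744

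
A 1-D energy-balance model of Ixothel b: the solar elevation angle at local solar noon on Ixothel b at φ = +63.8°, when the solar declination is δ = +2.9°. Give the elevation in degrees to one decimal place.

At local noon the hour angle is zero, so the zenith angle equals |φ − δ| = |+63.8° − (+2.900°)| = 60.900°.
Elevation = 90° − 60.900° = 29.1°.

29.1°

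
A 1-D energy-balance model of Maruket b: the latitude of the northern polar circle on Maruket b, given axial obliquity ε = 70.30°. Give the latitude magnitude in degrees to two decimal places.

The polar circle is the lowest latitude that experiences at least one full rotation of continuous daylight at the northern-summer solstice; it lies at |φ| = 90° − ε = 90° − 70.30° = 19.70°.

19.70°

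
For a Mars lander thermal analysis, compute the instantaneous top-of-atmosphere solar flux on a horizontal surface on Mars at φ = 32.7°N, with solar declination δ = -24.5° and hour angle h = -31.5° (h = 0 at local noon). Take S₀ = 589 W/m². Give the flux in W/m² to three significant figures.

253 W/m²

cos θ_z = sin φ sin δ + cos φ cos δ cos h = -0.224034 + 0.652903 = 0.428869.
Flux = S₀ · cos θ_z = 589 × 0.428869 = 252.6 W/m².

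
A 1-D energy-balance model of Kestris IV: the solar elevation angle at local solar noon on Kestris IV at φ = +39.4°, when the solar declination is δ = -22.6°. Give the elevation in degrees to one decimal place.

At local noon the hour angle is zero, so the zenith angle equals |φ − δ| = |+39.4° − (-22.600°)| = 62.000°.
Elevation = 90° − 62.000° = 28.0°.

28.0°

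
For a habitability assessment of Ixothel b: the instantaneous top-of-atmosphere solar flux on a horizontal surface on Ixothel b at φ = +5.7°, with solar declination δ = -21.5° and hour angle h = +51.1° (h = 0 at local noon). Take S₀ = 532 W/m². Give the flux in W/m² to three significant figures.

290 W/m²

cos θ_z = sin φ sin δ + cos φ cos δ cos h = -0.036401 + 0.581379 = 0.544978.
Flux = S₀ · cos θ_z = 532 × 0.544978 = 289.9 W/m².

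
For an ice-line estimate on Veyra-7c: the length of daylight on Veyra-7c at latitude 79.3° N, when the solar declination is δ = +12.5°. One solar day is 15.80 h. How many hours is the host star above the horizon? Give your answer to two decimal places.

15.80 h

Sunrise equation: cos h₀ = −tan ϕ · tan δ = -1.1733 ≤ −1, so the host star never sets (polar day) and h₀ = π.
Daylight = 2h₀/(2π) × 15.80 h = (3.1416/π) × 15.80 = 15.80 h.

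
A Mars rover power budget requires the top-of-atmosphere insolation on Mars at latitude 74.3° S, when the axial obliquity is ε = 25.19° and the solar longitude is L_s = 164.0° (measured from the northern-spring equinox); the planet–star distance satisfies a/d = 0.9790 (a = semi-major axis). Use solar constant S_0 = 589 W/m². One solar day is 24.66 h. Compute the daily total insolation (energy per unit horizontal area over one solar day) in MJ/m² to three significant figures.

1.84 MJ/m²

Solar declination: sin δ = sin ε · sin L_s = sin 25.19° × sin 164.0° = 0.11732, so δ = +6.737°.
cos h₀ = −tan(-74.3°) tan(+6.737°) = 0.4203, h₀ = 1.1371 rad.
Bracket: h₀ sin ϕ sin δ + cos ϕ cos δ sin h₀ = 1.1371×-0.96269×0.11732 + 0.27060×0.99309×0.90740 = -0.128427 + 0.243846 = 0.115419.
Inverse-square distance factor (a/d)² = 0.9790² = 0.958441.
Q̄ = (S_0/π) × 0.958441 × [bracket] = (589/π) × 0.958441 × 0.115419 = 20.740 W/m².
Daily total = Q̄ × 24.66 h × 3600 s/h = 20.740 × 24.66 × 3600 / 10⁶ = 1.841 MJ/m².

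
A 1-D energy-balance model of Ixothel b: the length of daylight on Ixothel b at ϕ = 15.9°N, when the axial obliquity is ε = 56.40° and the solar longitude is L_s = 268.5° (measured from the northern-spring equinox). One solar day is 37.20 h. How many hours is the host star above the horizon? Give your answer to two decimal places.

Solar declination: sin δ = sin ε · sin L_s = sin 56.40° × sin 268.5° = -0.83264, so δ = -56.370°.
cos h₀ = −tan ϕ · tan δ = −tan(+15.9°) × tan(-56.370°) = 0.4283, so h₀ = 1.1282 rad = 64.64°.
Daylight = 2h₀/(2π) × 37.20 h = (1.1282/π) × 37.20 = 13.36 h.

13.36 h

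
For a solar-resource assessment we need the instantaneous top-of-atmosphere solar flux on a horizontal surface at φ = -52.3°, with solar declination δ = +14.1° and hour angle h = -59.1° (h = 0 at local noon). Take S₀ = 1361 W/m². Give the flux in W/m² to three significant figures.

cos θ_z = sin φ sin δ + cos φ cos δ cos h = -0.192754 + 0.304583 = 0.111829.
Flux = S₀ · cos θ_z = 1361 × 0.111829 = 152.2 W/m².

152 W/m²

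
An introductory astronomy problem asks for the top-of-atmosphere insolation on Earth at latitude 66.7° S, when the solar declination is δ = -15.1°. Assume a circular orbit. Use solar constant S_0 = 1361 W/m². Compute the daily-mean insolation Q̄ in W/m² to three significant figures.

cos h₀ = −tan(-66.7°) tan(-15.100°) = -0.6265, h₀ = 2.2479 rad.
Bracket: h₀ sin ϕ sin δ + cos ϕ cos δ sin h₀ = 2.2479×-0.91845×-0.26050 + 0.39555×0.96547×0.77941 = 0.537824 + 0.297650 = 0.835474.
Q̄ = (S_0/π) × [bracket] = (1361/π) × 0.835474 = 361.9 W/m².

Q̄ ≈ 362 W/m²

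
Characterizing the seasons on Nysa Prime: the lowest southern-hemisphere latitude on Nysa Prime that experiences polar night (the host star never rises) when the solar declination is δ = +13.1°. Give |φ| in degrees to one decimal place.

|φ| = 76.9°

Polar night requires cos H₀ = −tan φ tan δ ≥ 1, i.e. tan φ tan δ ≤ −1.
The boundary is |tan φ| · |tan δ| = 1, so |φ| = 90° − |δ| = 90° − 13.1° = 76.9° in the southern hemisphere.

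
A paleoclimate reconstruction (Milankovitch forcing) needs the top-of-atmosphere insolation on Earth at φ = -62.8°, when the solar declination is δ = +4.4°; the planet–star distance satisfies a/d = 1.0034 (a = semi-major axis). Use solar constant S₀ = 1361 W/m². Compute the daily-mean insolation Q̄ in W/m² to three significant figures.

cos H₀ = −tan(-62.8°) tan(+4.400°) = 0.1497, H₀ = 1.4205 rad.
Bracket: H₀ sin φ sin δ + cos φ cos δ sin H₀ = 1.4205×-0.88942×0.07672 + 0.45710×0.99705×0.98873 = -0.096930 + 0.450615 = 0.353685.
Inverse-square distance factor (a/d)² = 1.0034² = 1.006812.
Q̄ = (S₀/π) × 1.006812 × [bracket] = (1361/π) × 1.006812 × 0.353685 = 154.3 W/m².

Q̄ ≈ 154 W/m²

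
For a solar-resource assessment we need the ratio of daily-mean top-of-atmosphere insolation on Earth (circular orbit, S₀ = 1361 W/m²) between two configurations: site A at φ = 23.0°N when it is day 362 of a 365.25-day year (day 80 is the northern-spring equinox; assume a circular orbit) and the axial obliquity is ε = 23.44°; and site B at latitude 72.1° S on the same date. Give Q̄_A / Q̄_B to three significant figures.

Q̄_A / Q̄_B ≈ 0.525

— Configuration A (φ=+23.0°):
Solar longitude: λ_s = 360° × (362 − 80)/365.25 = 277.947°.
sin δ = sin 23.44° × sin 277.947° = -0.39397, so δ = -23.202°.
cos H₀ = −tan(+23.0°) tan(-23.202°) = 0.1819, H₀ = 1.3878 rad.
Bracket: H₀ sin φ sin δ + cos φ cos δ sin H₀ = 1.3878×0.39073×-0.39397 + 0.92050×0.91912×0.98331 = -0.213632 + 0.831929 = 0.618297.
Q̄ = (S₀/π) × [bracket] = (1361/π) × 0.618297 = 267.86 W/m².
— Configuration B (φ=-72.1°):
cos H₀ = −tan(-72.1°) tan(-23.202°) = -1.3271 ≤ −1 ⇒ polar day, H₀ = π.
Bracket: H₀ sin φ sin δ + cos φ cos δ sin H₀ = 3.1416×-0.95159×-0.39397 + 0.30736×0.91912×0.00000 = 1.177779 + 0.000000 = 1.177779.
Q̄ = (S₀/π) × [bracket] = (1361/π) × 1.177779 = 510.24 W/m².
Ratio Q̄_A / Q̄_B = 267.86 / 510.24 = 0.5250.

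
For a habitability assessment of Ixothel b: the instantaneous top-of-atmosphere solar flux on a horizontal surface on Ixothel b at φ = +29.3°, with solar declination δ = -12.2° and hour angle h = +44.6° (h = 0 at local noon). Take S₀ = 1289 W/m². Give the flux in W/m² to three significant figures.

cos θ_z = sin φ sin δ + cos φ cos δ cos h = -0.103419 + 0.606913 = 0.503494.
Flux = S₀ · cos θ_z = 1289 × 0.503494 = 649.0 W/m².

649 W/m²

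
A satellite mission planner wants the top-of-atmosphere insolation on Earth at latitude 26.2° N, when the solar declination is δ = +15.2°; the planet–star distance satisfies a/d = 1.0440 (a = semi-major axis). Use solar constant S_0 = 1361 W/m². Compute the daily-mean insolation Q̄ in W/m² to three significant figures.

cos h₀ = −tan(+26.2°) tan(+15.200°) = -0.1337, h₀ = 1.7049 rad.
Bracket: h₀ sin ϕ sin δ + cos ϕ cos δ sin h₀ = 1.7049×0.44151×0.26219 + 0.89726×0.96502×0.99102 = 0.197358 + 0.858098 = 1.055456.
Inverse-square distance factor (a/d)² = 1.0440² = 1.089936.
Q̄ = (S_0/π) × 1.089936 × [bracket] = (1361/π) × 1.089936 × 1.055456 = 498.4 W/m².

Q̄ ≈ 498 W/m²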